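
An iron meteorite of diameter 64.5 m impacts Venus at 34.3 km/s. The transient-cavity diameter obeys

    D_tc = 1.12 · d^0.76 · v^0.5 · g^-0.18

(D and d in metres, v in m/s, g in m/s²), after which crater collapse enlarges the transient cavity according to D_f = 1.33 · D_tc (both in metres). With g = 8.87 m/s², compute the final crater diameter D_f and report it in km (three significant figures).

v = 34300 m/s.
d^0.76 = 64.5^0.76 = 23.73
v^0.5 = 34300^0.5 = 185.2
g^-0.18 = 8.87^-0.18 = 0.6751
D_tc = 1.12 × 23.73 × 185.2 × 0.6751 = 3323 m
D_f = 1.33 × 3323 = 4420 m
     = 4.420 km

D_f ≈ 4.42 km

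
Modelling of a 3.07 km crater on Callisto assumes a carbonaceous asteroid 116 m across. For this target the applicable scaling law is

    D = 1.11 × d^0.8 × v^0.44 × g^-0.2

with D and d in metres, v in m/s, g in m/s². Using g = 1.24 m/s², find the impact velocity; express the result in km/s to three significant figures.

v ≈ 12.9 km/s

Rearranging for v: v = [D / (1.11 · 116^0.8 · 1.24^-0.2)]^(1/0.44).
D = 3070 m.
116^0.8 = 44.83
1.24^-0.2 = 0.9579
Denominator = 1.11 × 44.83 × 0.9579 = 47.67
D / 47.67 = 3070 / 47.67 = 64.40
v = 64.40^(1/0.44) = 64.40^2.2727 = 12914 m/s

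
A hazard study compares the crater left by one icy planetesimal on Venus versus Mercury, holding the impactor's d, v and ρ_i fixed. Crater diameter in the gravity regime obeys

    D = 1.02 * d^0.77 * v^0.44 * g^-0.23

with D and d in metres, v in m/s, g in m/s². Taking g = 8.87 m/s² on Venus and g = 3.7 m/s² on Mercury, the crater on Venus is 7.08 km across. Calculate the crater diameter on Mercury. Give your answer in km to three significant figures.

All impactor-dependent factors cancel in the ratio, leaving D_Mercury/D_Venus = (g_Mercury/g_Venus)^-0.23.
(3.7/8.87)^-0.23 = 0.4171^-0.23 = 1.223
D_Mercury = 1.223 × 7.08 km = 8.66 km

D ≈ 8.66 km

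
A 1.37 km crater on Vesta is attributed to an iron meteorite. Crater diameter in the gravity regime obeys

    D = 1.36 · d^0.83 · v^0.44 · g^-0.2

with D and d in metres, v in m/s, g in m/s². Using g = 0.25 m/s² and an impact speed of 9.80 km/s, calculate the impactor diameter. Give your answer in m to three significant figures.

d ≈ 22.8 m

Rearranging for d: d = [D / (1.36 · 9800^0.44 · 0.25^-0.2)]^(1/0.83).
D = 1370 m.
9800^0.44 = 57.03
0.25^-0.2 = 1.320
Denominator = 1.36 × 57.03 × 1.320 = 102.4
D / 102.4 = 1370 / 102.4 = 13.38
d = 13.38^(1/0.83) = 13.38^1.2048 = 22.76 m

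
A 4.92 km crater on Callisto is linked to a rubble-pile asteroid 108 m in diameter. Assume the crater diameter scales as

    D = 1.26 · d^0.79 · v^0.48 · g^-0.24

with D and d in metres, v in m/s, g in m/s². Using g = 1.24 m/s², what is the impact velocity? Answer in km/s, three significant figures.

v ≈ 15.2 km/s

Rearranging for v: v = [D / (1.26 · 108^0.79 · 1.24^-0.24)]^(1/0.48).
D = 4920 m.
108^0.79 = 40.40
1.24^-0.24 = 0.9497
Denominator = 1.26 × 40.40 × 0.9497 = 48.34
D / 48.34 = 4920 / 48.34 = 101.8
v = 101.8^(1/0.48) = 101.8^2.0833 = 15231 m/s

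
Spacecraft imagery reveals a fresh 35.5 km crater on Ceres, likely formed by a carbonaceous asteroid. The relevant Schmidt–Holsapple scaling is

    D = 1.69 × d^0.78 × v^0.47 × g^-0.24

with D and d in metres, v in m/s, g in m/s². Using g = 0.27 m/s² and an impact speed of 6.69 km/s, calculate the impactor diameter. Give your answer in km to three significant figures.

d ≈ 1.15 km

Rearranging for d: d = [D / (1.69 · 6690^0.47 · 0.27^-0.24)]^(1/0.78).
D = 35500 m.
6690^0.47 = 62.80
0.27^-0.24 = 1.369
Denominator = 1.69 × 62.80 × 1.369 = 145.3
D / 145.3 = 35500 / 145.3 = 244.3
d = 244.3^(1/0.78) = 244.3^1.2821 = 1152 m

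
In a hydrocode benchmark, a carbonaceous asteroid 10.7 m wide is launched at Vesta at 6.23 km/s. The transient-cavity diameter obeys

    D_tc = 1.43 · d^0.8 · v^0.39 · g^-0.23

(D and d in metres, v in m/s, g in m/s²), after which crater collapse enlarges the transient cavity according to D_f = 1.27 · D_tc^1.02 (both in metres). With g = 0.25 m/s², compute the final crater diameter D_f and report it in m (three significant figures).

v = 6230 m/s.
d^0.8 = 10.7^0.8 = 6.661
v^0.39 = 6230^0.39 = 30.19
g^-0.23 = 0.25^-0.23 = 1.376
D_tc = 1.43 × 6.661 × 30.19 × 1.376 = 395.7 m
D_f = 1.27 × (395.7)^1.02 = 566.4 m

D_f ≈ 566 m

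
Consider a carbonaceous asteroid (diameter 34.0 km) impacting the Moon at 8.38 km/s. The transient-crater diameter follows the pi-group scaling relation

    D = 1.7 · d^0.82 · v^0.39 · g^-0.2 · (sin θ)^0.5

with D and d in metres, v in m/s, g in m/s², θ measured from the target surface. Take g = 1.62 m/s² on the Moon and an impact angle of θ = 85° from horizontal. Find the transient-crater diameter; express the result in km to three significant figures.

D ≈ 271 km

In SI units: d = 34000 m, v = 8380 m/s.
d^0.82 = 34000^0.82 = 5198
v^0.39 = 8380^0.39 = 33.89
g^-0.2 = 1.62^-0.2 = 0.9080
(sin 85°)^0.5 = 0.9962^0.5 = 0.9981
D = 1.7 × 5198 × 33.89 × 0.9080 × 0.9981 = 2.714 × 10^5 m
   = 271.4 km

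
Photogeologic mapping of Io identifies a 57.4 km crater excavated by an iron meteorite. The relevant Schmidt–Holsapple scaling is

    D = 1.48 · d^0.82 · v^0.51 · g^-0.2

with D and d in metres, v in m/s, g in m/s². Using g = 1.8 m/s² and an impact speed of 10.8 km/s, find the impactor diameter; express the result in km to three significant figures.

d ≈ 1.41 km

Rearranging for d: d = [D / (1.48 · 10800^0.51 · 1.8^-0.2)]^(1/0.82).
D = 57400 m.
10800^0.51 = 114.0
1.8^-0.2 = 0.8891
Denominator = 1.48 × 114.0 × 0.8891 = 150.0
D / 150.0 = 57400 / 150.0 = 382.7
d = 382.7^(1/0.82) = 382.7^1.2195 = 1412 m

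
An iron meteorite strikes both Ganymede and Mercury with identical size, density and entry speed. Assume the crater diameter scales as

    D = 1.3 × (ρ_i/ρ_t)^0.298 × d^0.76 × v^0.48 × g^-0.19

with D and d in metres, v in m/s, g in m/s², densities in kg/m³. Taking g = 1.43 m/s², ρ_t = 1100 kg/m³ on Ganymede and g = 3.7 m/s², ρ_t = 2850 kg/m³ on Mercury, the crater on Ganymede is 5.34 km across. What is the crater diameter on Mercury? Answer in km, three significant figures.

D ≈ 3.36 km

The impactor-only factors (d, v, ρ_i) cancel in the ratio, leaving D_Mercury/D_Ganymede = (g_Mercury/g_Ganymede)^-0.19 · (ρ_t,Ganymede/ρ_t,Mercury)^0.298.
(3.7/1.43)^-0.19 = 2.587^-0.19 = 0.8348
(1100/2850)^0.298 = 0.3860^0.298 = 0.7530
Ratio = 0.8348 × 0.7530 = 0.6286
D_Mercury = 0.6286 × 5.34 km = 3.36 km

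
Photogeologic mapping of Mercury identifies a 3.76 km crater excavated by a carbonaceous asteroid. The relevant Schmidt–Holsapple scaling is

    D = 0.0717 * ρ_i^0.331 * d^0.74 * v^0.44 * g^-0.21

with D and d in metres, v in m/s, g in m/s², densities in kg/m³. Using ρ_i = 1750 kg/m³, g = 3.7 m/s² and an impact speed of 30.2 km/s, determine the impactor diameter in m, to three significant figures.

Rearranging for d: d = [D / (0.0717 · 1750^0.331 · 30200^0.44 · 3.7^-0.21)]^(1/0.74).
D = 3760 m.
1750^0.331 = 11.84
30200^0.44 = 93.58
3.7^-0.21 = 0.7598
Denominator = 0.0717 × 11.84 × 93.58 × 0.7598 = 60.36
D / 60.36 = 3760 / 60.36 = 62.29
d = 62.29^(1/0.74) = 62.29^1.3514 = 266.1 m

d ≈ 266 m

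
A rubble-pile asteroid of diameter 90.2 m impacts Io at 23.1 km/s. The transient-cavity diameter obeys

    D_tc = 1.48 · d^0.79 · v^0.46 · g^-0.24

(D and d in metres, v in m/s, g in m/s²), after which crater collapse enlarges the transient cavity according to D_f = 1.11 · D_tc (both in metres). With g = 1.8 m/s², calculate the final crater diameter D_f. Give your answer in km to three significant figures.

D_f ≈ 5.08 km

v = 23100 m/s.
d^0.79 = 90.2^0.79 = 35.04
v^0.46 = 23100^0.46 = 101.7
g^-0.24 = 1.8^-0.24 = 0.8684
D_tc = 1.48 × 35.04 × 101.7 × 0.8684 = 4580 m
D_f = 1.11 × 4580 = 5084 m
     = 5.084 km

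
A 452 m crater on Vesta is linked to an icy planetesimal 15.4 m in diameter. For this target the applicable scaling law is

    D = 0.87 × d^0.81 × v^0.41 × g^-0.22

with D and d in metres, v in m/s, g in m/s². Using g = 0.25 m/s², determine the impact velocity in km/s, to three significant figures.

Rearranging for v: v = [D / (0.87 · 15.4^0.81 · 0.25^-0.22)]^(1/0.41).
15.4^0.81 = 9.160
0.25^-0.22 = 1.357
Denominator = 0.87 × 9.160 × 1.357 = 10.81
D / 10.81 = 452 / 10.81 = 41.81
v = 41.81^(1/0.41) = 41.81^2.439 = 9001 m/s

v ≈ 9.00 km/s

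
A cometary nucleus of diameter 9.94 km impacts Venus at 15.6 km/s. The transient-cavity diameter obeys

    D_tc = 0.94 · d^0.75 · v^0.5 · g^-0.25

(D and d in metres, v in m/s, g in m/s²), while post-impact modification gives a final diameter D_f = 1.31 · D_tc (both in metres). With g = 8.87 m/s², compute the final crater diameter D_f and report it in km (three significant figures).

D_f ≈ 88.7 km

In SI: d = 9940 m, v = 15600 m/s.
d^0.75 = 9940^0.75 = 995.5
v^0.5 = 15600^0.5 = 124.9
g^-0.25 = 8.87^-0.25 = 0.5795
D_tc = 0.94 × 995.5 × 124.9 × 0.5795 = 67730 m
D_f = 1.31 × 67730 = 88726 m
     = 88.73 km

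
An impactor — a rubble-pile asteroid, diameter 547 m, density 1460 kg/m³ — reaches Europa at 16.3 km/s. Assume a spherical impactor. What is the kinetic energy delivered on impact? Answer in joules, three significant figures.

v = 16300 m/s.
Mass m = (π/6) ρ d³ = (π/6) × 1460 × (547)³ = 1.251 × 10^11 kg
E = ½ m v² = 0.5 × 1.251 × 10^11 × (16300)² = 1.662 × 10^19 J

E ≈ 1.66 × 10^19 J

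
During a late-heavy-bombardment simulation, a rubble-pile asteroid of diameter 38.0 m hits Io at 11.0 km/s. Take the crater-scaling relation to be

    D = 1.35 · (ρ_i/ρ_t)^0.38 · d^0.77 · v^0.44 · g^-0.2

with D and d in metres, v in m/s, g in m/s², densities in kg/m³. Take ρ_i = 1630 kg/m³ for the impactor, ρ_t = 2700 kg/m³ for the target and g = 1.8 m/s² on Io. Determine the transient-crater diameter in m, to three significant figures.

D ≈ 979 m

In SI units: v = 11000 m/s.
(ρ_i/ρ_t)^0.38 = (1630/2700)^0.38 = 0.8255
d^0.77 = 38^0.77 = 16.46
v^0.44 = 11000^0.44 = 60.01
g^-0.2 = 1.8^-0.2 = 0.8891
D = 1.35 × 0.8255 × 16.46 × 60.01 × 0.8891 = 978.7 m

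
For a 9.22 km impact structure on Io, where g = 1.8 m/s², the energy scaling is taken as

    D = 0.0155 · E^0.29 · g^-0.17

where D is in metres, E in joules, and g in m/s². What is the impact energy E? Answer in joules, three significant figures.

Rearranging: E = [D / (0.0155 · g^-0.17)]^(1/0.29).
D = 9220 m.
g^-0.17 = 1.8^-0.17 = 0.9049
D / (0.0155 × 0.9049) = 9220 / (0.01403) = 6.572 × 10^5
E = (6.572 × 10^5)^3.4483 = 1.151 × 10^20 J

E ≈ 1.15 × 10^20 J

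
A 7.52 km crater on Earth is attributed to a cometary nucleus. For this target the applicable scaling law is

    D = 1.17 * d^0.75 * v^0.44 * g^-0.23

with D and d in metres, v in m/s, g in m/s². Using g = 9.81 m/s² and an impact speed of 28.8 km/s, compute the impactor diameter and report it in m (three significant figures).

d ≈ 583 m

Rearranging for d: d = [D / (1.17 · 28800^0.44 · 9.81^-0.23)]^(1/0.75).
D = 7520 m.
28800^0.44 = 91.65
9.81^-0.23 = 0.5914
Denominator = 1.17 × 91.65 × 0.5914 = 63.42
D / 63.42 = 7520 / 63.42 = 118.6
d = 118.6^(1/0.75) = 118.6^1.3333 = 582.6 m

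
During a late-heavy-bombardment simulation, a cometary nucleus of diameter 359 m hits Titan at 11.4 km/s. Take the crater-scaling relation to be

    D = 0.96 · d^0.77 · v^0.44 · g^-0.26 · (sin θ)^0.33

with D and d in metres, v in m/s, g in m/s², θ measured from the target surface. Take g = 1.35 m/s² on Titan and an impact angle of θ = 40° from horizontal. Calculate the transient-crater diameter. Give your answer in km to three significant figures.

D ≈ 4.34 km

In SI units: v = 11400 m/s.
d^0.77 = 359^0.77 = 92.77
v^0.44 = 11400^0.44 = 60.96
g^-0.26 = 1.35^-0.26 = 0.9249
(sin 40°)^0.33 = 0.6428^0.33 = 0.8643
D = 0.96 × 92.77 × 60.96 × 0.9249 × 0.8643 = 4340 m
   = 4.340 km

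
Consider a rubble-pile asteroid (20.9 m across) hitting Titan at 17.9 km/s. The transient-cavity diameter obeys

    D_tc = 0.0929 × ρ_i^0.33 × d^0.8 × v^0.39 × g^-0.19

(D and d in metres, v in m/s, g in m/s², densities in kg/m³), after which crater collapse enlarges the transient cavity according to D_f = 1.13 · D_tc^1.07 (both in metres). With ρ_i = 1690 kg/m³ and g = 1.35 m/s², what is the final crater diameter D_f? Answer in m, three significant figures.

D_f ≈ 927 m

v = 17900 m/s.
ρ_i^0.33 = 1690^0.33 = 11.62
d^0.8 = 20.9^0.8 = 11.38
v^0.39 = 17900^0.39 = 45.56
g^-0.19 = 1.35^-0.19 = 0.9446
D_tc = 0.0929 × 11.62 × 11.38 × 45.56 × 0.9446 = 528.7 m
D_f = 1.13 × (528.7)^1.07 = 926.6 m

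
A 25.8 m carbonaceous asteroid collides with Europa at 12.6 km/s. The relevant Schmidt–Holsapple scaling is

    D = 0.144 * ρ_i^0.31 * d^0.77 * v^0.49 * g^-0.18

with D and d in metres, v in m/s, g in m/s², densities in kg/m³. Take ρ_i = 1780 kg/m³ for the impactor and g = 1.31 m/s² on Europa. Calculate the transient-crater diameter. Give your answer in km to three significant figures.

In SI units: v = 12600 m/s.
ρ_i^0.31 = 1780^0.31 = 10.18
d^0.77 = 25.8^0.77 = 12.22
v^0.49 = 12600^0.49 = 102.1
g^-0.18 = 1.31^-0.18 = 0.9526
D = 0.144 × 10.18 × 12.22 × 102.1 × 0.9526 = 1742 m
   = 1.742 km

D ≈ 1.74 km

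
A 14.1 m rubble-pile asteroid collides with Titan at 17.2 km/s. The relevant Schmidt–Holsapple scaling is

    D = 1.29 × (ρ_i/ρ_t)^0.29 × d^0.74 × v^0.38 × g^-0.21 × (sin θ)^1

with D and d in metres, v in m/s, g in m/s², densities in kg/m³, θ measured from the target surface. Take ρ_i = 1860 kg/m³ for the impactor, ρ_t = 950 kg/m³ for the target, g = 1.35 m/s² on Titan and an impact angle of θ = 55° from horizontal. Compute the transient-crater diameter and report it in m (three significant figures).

D ≈ 348 m

In SI units: v = 17200 m/s.
(ρ_i/ρ_t)^0.29 = (1860/950)^0.29 = 1.215
d^0.74 = 14.1^0.74 = 7.086
v^0.38 = 17200^0.38 = 40.69
g^-0.21 = 1.35^-0.21 = 0.9389
(sin 55°)^1 = 0.8192^1 = 0.8192
D = 1.29 × 1.215 × 7.086 × 40.69 × 0.9389 × 0.8192 = 347.6 m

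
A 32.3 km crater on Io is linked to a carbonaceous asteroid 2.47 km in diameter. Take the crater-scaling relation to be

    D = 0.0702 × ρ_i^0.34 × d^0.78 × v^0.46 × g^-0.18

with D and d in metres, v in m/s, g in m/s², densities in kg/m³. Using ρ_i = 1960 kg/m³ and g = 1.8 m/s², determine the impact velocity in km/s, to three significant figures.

Rearranging for v: v = [D / (0.0702 · 1960^0.34 · 2470^0.78 · 1.8^-0.18)]^(1/0.46).
D = 32300 m.
1960^0.34 = 13.16
2470^0.78 = 442.9
1.8^-0.18 = 0.8996
Denominator = 0.0702 × 13.16 × 442.9 × 0.8996 = 368.1
D / 368.1 = 32300 / 368.1 = 87.75
v = 87.75^(1/0.46) = 87.75^2.1739 = 16766 m/s

v ≈ 16.8 km/s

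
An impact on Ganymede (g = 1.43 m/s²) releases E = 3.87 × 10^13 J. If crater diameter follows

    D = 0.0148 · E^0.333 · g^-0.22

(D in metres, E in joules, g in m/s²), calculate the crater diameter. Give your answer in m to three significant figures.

D ≈ 458 m

E^0.333 = (3.87 × 10^13)^0.333 = 3.347 × 10^4
g^-0.22 = 1.43^-0.22 = 0.9243
D = 0.0148 × 3.347 × 10^4 × 0.9243 = 457.9 m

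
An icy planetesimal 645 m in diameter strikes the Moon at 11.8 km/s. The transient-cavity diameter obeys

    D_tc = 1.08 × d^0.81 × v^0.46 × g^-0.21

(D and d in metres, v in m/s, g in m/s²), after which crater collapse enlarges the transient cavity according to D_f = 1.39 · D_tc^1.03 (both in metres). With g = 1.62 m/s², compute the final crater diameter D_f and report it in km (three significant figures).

v = 11800 m/s.
d^0.81 = 645^0.81 = 188.7
v^0.46 = 11800^0.46 = 74.66
g^-0.21 = 1.62^-0.21 = 0.9037
D_tc = 1.08 × 188.7 × 74.66 × 0.9037 = 13750 m
D_f = 1.39 × (13750)^1.03 = 25437 m
     = 25.44 km

D_f ≈ 25.4 km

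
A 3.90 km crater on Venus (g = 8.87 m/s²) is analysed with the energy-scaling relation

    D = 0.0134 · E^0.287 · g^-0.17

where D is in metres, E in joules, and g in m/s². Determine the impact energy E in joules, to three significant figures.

E ≈ 3.98 × 10^19 J

Rearranging: E = [D / (0.0134 · g^-0.17)]^(1/0.287).
D = 3900 m.
g^-0.17 = 8.87^-0.17 = 0.6900
D / (0.0134 × 0.6900) = 3900 / (9.246 × 10^-3) = 4.218 × 10^5
E = (4.218 × 10^5)^3.4843 = 3.977 × 10^19 J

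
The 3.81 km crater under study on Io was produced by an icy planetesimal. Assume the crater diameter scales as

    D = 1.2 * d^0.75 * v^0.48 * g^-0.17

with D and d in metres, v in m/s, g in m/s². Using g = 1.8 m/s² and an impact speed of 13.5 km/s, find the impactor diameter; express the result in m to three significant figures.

d ≈ 121 m

Rearranging for d: d = [D / (1.2 · 13500^0.48 · 1.8^-0.17)]^(1/0.75).
D = 3810 m.
13500^0.48 = 96.06
1.8^-0.17 = 0.9049
Denominator = 1.2 × 96.06 × 0.9049 = 104.3
D / 104.3 = 3810 / 104.3 = 36.53
d = 36.53^(1/0.75) = 36.53^1.3333 = 121.2 m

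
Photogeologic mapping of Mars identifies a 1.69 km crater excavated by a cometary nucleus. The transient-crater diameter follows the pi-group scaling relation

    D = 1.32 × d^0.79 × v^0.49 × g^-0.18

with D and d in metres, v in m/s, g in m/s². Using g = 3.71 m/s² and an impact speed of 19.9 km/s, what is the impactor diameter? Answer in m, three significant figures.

d ≈ 24.9 m

Rearranging for d: d = [D / (1.32 · 19900^0.49 · 3.71^-0.18)]^(1/0.79).
D = 1690 m.
19900^0.49 = 127.8
3.71^-0.18 = 0.7898
Denominator = 1.32 × 127.8 × 0.7898 = 133.2
D / 133.2 = 1690 / 133.2 = 12.69
d = 12.69^(1/0.79) = 12.69^1.2658 = 24.93 m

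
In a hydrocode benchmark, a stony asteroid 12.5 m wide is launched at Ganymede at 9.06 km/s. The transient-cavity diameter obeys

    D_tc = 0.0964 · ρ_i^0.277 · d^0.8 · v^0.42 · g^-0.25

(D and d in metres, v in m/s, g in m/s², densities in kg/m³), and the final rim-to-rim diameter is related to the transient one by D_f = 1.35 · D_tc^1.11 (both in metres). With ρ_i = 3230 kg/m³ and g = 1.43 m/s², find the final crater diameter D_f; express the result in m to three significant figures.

D_f ≈ 720 m

v = 9060 m/s.
ρ_i^0.277 = 3230^0.277 = 9.377
d^0.8 = 12.5^0.8 = 7.543
v^0.42 = 9060^0.42 = 45.92
g^-0.25 = 1.43^-0.25 = 0.9145
D_tc = 0.0964 × 9.377 × 7.543 × 45.92 × 0.9145 = 286.3 m
D_f = 1.35 × (286.3)^1.11 = 720.1 m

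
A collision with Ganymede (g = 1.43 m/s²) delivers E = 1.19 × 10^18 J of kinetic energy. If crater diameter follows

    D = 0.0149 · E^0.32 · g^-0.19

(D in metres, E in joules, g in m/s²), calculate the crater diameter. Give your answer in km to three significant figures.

D ≈ 8.47 km

E^0.32 = (1.19 × 10^18)^0.32 = 6.084 × 10^5
g^-0.19 = 1.43^-0.19 = 0.9343
D = 0.0149 × 6.084 × 10^5 × 0.9343 = 8470 m
   = 8.470 km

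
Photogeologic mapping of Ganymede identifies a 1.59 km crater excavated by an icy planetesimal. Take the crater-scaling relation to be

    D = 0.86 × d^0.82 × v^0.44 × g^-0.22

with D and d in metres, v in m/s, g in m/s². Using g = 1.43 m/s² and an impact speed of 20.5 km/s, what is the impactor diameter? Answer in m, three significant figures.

Rearranging for d: d = [D / (0.86 · 20500^0.44 · 1.43^-0.22)]^(1/0.82).
D = 1590 m.
20500^0.44 = 78.92
1.43^-0.22 = 0.9243
Denominator = 0.86 × 78.92 × 0.9243 = 62.73
D / 62.73 = 1590 / 62.73 = 25.35
d = 25.35^(1/0.82) = 25.35^1.2195 = 51.54 m

d ≈ 51.5 m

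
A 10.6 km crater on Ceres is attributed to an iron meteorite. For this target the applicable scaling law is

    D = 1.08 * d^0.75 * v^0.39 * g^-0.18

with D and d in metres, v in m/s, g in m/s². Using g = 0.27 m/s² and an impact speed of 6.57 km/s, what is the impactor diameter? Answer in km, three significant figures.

d ≈ 1.59 km

Rearranging for d: d = [D / (1.08 · 6570^0.39 · 0.27^-0.18)]^(1/0.75).
D = 10600 m.
6570^0.39 = 30.82
0.27^-0.18 = 1.266
Denominator = 1.08 × 30.82 × 1.266 = 42.14
D / 42.14 = 10600 / 42.14 = 251.5
d = 251.5^(1/0.75) = 251.5^1.3333 = 1587 m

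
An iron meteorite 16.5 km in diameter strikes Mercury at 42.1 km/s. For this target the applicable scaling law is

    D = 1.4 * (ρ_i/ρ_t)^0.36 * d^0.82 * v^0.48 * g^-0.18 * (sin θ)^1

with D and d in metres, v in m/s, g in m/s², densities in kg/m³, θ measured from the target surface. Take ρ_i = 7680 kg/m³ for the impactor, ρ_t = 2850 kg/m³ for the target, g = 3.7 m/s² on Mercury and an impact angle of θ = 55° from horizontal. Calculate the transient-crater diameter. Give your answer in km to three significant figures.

In SI units: d = 16500 m, v = 42100 m/s.
(ρ_i/ρ_t)^0.36 = (7680/2850)^0.36 = 1.429
d^0.82 = 16500^0.82 = 2873
v^0.48 = 42100^0.48 = 165.8
g^-0.18 = 3.7^-0.18 = 0.7902
(sin 55°)^1 = 0.8192^1 = 0.8192
D = 1.4 × 1.429 × 2873 × 165.8 × 0.7902 × 0.8192 = 6.169 × 10^5 m
   = 616.9 km

D ≈ 617 km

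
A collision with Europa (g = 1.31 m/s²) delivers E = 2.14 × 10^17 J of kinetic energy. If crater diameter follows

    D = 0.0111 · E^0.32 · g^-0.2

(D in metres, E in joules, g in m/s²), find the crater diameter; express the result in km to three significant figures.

E^0.32 = (2.14 × 10^17)^0.32 = 3.513 × 10^5
g^-0.2 = 1.31^-0.2 = 0.9474
D = 0.0111 × 3.513 × 10^5 × 0.9474 = 3694 m
   = 3.694 km

D ≈ 3.69 km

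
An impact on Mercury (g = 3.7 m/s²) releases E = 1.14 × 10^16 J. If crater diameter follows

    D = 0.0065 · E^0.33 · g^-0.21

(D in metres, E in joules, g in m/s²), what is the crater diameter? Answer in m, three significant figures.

D ≈ 983 m

E^0.33 = (1.14 × 10^16)^0.33 = 1.990 × 10^5
g^-0.21 = 3.7^-0.21 = 0.7598
D = 0.0065 × 1.990 × 10^5 × 0.7598 = 982.8 m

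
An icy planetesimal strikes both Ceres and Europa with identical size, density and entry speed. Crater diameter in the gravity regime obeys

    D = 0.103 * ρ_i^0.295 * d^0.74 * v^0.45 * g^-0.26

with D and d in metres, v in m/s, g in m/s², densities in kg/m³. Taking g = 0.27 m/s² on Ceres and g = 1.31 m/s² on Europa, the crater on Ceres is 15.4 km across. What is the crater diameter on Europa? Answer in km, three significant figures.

All impactor-dependent factors cancel in the ratio, leaving D_Europa/D_Ceres = (g_Europa/g_Ceres)^-0.26.
(1.31/0.27)^-0.26 = 4.852^-0.26 = 0.6632
D_Europa = 0.6632 × 15.4 km = 10.2 km

D ≈ 10.2 km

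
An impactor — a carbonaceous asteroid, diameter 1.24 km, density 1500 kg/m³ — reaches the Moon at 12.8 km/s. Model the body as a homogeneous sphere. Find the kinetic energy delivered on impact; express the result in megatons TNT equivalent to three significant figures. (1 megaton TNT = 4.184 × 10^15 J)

d = 1240 m; v = 12800 m/s.
Mass m = (π/6) ρ d³ = (π/6) × 1500 × (1240)³ = 1.497 × 10^12 kg
E = ½ m v² = 0.5 × 1.497 × 10^12 × (12800)² = 1.226 × 10^20 J
   = 1.226 × 10^20 / 4.184×10^15 = 29302 Mt

E ≈ 29300 Mt TNT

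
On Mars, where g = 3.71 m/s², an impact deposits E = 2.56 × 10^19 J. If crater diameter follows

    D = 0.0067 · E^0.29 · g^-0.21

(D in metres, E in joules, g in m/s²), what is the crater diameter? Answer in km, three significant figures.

E^0.29 = (2.56 × 10^19)^0.29 = 4.250 × 10^5
g^-0.21 = 3.71^-0.21 = 0.7593
D = 0.0067 × 4.250 × 10^5 × 0.7593 = 2162 m
   = 2.162 km

D ≈ 2.16 km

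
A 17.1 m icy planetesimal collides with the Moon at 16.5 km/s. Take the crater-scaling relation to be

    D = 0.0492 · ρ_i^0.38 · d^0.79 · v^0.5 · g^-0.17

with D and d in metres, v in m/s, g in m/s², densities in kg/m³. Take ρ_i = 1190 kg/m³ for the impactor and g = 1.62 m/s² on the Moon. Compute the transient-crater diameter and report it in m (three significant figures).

D ≈ 809 m

In SI units: v = 16500 m/s.
ρ_i^0.38 = 1190^0.38 = 14.75
d^0.79 = 17.1^0.79 = 9.420
v^0.5 = 16500^0.5 = 128.5
g^-0.17 = 1.62^-0.17 = 0.9213
D = 0.0492 × 14.75 × 9.420 × 128.5 × 0.9213 = 809.3 m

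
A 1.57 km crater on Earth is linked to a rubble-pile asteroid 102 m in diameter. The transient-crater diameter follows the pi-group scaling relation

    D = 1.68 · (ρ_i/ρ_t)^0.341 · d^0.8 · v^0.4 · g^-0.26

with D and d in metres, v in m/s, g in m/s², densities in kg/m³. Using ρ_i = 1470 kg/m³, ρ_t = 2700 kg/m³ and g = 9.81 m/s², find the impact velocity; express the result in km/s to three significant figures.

v ≈ 19.0 km/s

Rearranging for v: v = [D / (1.68 · (1470/2700)^0.341 · 102^0.8 · 9.81^-0.26)]^(1/0.4).
D = 1570 m.
(1470/2700)^0.341 = 0.8128
102^0.8 = 40.45
9.81^-0.26 = 0.5523
Denominator = 1.68 × 0.8128 × 40.45 × 0.5523 = 30.51
D / 30.51 = 1570 / 30.51 = 51.46
v = 51.46^(1/0.4) = 51.46^2.5 = 18997 m/s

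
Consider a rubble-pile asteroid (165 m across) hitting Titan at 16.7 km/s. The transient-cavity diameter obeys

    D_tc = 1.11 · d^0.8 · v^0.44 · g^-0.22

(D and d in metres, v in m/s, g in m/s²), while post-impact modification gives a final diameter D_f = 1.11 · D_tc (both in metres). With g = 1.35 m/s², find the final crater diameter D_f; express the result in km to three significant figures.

v = 16700 m/s.
d^0.8 = 165^0.8 = 59.43
v^0.44 = 16700^0.44 = 72.11
g^-0.22 = 1.35^-0.22 = 0.9361
D_tc = 1.11 × 59.43 × 72.11 × 0.9361 = 4453 m
D_f = 1.11 × 4453 = 4943 m
     = 4.943 km

D_f ≈ 4.94 km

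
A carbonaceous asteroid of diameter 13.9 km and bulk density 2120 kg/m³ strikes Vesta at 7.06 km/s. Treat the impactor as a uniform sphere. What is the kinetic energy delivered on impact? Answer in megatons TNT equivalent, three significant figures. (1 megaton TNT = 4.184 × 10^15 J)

E ≈ 1.78 × 10^7 Mt TNT

d = 13900 m; v = 7060 m/s.
Mass m = (π/6) ρ d³ = (π/6) × 2120 × (13900)³ = 2.981 × 10^15 kg
E = ½ m v² = 0.5 × 2.981 × 10^15 × (7060)² = 7.429 × 10^22 J
   = 7.429 × 10^22 / 4.184×10^15 = 1.776 × 10^7 Mt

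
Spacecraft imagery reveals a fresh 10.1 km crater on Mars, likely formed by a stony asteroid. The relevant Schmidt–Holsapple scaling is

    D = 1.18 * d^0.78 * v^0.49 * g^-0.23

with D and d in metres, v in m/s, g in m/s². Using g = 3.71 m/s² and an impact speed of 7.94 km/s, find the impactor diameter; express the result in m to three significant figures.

d ≈ 575 m

Rearranging for d: d = [D / (1.18 · 7940^0.49 · 3.71^-0.23)]^(1/0.78).
D = 10100 m.
7940^0.49 = 81.45
3.71^-0.23 = 0.7397
Denominator = 1.18 × 81.45 × 0.7397 = 71.09
D / 71.09 = 10100 / 71.09 = 142.1
d = 142.1^(1/0.78) = 142.1^1.2821 = 575.2 m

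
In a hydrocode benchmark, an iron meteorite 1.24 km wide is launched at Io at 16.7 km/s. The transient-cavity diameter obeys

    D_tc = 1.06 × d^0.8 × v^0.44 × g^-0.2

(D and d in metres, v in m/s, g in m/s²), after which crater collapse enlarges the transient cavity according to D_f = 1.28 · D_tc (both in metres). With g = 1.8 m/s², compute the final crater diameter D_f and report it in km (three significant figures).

In SI: d = 1240 m, v = 16700 m/s.
d^0.8 = 1240^0.8 = 298.4
v^0.44 = 16700^0.44 = 72.11
g^-0.2 = 1.8^-0.2 = 0.8891
D_tc = 1.06 × 298.4 × 72.11 × 0.8891 = 20280 m
D_f = 1.28 × 20280 = 25958 m
     = 25.96 km

D_f ≈ 26.0 km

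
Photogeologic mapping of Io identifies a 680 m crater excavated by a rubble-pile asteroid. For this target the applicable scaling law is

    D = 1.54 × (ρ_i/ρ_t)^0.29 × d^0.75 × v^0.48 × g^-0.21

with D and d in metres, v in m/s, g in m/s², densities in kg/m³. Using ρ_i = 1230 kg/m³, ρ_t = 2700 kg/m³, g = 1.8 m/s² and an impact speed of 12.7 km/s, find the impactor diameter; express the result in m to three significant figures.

d ≈ 12.7 m

Rearranging for d: d = [D / (1.54 · (1230/2700)^0.29 · 12700^0.48 · 1.8^-0.21)]^(1/0.75).
(1230/2700)^0.29 = 0.7961
12700^0.48 = 93.29
1.8^-0.21 = 0.8839
Denominator = 1.54 × 0.7961 × 93.29 × 0.8839 = 101.1
D / 101.1 = 680 / 101.1 = 6.726
d = 6.726^(1/0.75) = 6.726^1.3333 = 12.70 m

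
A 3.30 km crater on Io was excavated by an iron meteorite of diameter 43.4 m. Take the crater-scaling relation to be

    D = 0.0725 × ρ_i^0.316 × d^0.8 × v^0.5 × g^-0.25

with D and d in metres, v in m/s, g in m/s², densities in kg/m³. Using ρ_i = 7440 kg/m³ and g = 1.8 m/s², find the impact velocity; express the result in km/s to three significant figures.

v ≈ 23.8 km/s

Rearranging for v: v = [D / (0.0725 · 7440^0.316 · 43.4^0.8 · 1.8^-0.25)]^(1/0.5).
D = 3300 m.
7440^0.316 = 16.73
43.4^0.8 = 20.42
1.8^-0.25 = 0.8633
Denominator = 0.0725 × 16.73 × 20.42 × 0.8633 = 21.38
D / 21.38 = 3300 / 21.38 = 154.3
v = 154.3^(1/0.5) = 154.3^2 = 23808 m/s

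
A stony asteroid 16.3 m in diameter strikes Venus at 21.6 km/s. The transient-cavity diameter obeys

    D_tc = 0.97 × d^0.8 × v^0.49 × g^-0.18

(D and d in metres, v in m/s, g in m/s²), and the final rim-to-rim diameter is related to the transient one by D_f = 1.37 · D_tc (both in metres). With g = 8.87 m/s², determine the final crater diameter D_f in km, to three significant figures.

D_f ≈ 1.11 km

v = 21600 m/s.
d^0.8 = 16.3^0.8 = 9.327
v^0.49 = 21600^0.49 = 133.0
g^-0.18 = 8.87^-0.18 = 0.6751
D_tc = 0.97 × 9.327 × 133.0 × 0.6751 = 812.3 m
D_f = 1.37 × 812.3 = 1113 m
     = 1.113 km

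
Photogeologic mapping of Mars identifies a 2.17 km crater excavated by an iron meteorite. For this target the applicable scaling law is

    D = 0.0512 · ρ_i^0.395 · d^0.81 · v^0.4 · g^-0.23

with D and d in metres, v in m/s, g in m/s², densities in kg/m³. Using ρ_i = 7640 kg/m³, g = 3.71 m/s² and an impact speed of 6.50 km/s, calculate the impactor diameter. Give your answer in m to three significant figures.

Rearranging for d: d = [D / (0.0512 · 7640^0.395 · 6500^0.4 · 3.71^-0.23)]^(1/0.81).
D = 2170 m.
7640^0.395 = 34.18
6500^0.4 = 33.51
3.71^-0.23 = 0.7397
Denominator = 0.0512 × 34.18 × 33.51 × 0.7397 = 43.38
D / 43.38 = 2170 / 43.38 = 50.02
d = 50.02^(1/0.81) = 50.02^1.2346 = 125.2 m

d ≈ 125 m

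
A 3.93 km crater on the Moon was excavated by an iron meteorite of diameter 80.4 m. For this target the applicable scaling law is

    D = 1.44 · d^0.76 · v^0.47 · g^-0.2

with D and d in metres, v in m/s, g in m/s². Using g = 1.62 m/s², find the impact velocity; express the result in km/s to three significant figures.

v ≈ 20.8 km/s

Rearranging for v: v = [D / (1.44 · 80.4^0.76 · 1.62^-0.2)]^(1/0.47).
D = 3930 m.
80.4^0.76 = 28.05
1.62^-0.2 = 0.9080
Denominator = 1.44 × 28.05 × 0.9080 = 36.68
D / 36.68 = 3930 / 36.68 = 107.1
v = 107.1^(1/0.47) = 107.1^2.1277 = 20834 m/s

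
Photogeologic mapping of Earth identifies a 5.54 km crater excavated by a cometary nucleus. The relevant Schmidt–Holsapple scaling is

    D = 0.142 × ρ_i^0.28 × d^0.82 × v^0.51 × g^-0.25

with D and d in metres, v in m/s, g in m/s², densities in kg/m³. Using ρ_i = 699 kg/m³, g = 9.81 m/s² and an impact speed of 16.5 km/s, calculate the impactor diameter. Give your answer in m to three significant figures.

d ≈ 203 m

Rearranging for d: d = [D / (0.142 · 699^0.28 · 16500^0.51 · 9.81^-0.25)]^(1/0.82).
D = 5540 m.
699^0.28 = 6.258
16500^0.51 = 141.6
9.81^-0.25 = 0.5650
Denominator = 0.142 × 6.258 × 141.6 × 0.5650 = 71.09
D / 71.09 = 5540 / 71.09 = 77.93
d = 77.93^(1/0.82) = 77.93^1.2195 = 202.7 m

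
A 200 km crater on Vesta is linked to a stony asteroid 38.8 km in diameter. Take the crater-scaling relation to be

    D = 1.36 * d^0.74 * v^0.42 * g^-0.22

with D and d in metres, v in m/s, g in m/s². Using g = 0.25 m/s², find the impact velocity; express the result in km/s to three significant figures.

Rearranging for v: v = [D / (1.36 · 38800^0.74 · 0.25^-0.22)]^(1/0.42).
D = 200000 m.
38800^0.74 = 2487
0.25^-0.22 = 1.357
Denominator = 1.36 × 2487 × 1.357 = 4590
D / 4590 = 200000 / 4590 = 43.57
v = 43.57^(1/0.42) = 43.57^2.381 = 7997 m/s

v ≈ 8.00 km/s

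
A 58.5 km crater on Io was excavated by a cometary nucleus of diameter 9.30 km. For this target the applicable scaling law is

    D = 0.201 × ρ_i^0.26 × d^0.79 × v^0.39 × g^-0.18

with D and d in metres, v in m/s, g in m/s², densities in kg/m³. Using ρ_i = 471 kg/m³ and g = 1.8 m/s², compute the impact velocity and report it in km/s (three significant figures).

v ≈ 20.3 km/s

Rearranging for v: v = [D / (0.201 · 471^0.26 · 9300^0.79 · 1.8^-0.18)]^(1/0.39).
D = 58500 m.
471^0.26 = 4.954
9300^0.79 = 1365
1.8^-0.18 = 0.8996
Denominator = 0.201 × 4.954 × 1365 × 0.8996 = 1223
D / 1223 = 58500 / 1223 = 47.83
v = 47.83^(1/0.39) = 47.83^2.5641 = 20273 m/s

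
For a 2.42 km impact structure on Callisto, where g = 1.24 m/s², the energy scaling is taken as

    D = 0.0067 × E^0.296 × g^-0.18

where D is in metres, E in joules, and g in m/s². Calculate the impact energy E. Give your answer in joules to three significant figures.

E ≈ 6.81 × 10^18 J

Rearranging: E = [D / (0.0067 · g^-0.18)]^(1/0.296).
D = 2420 m.
g^-0.18 = 1.24^-0.18 = 0.9620
D / (0.0067 × 0.9620) = 2420 / (6.445 × 10^-3) = 3.755 × 10^5
E = (3.755 × 10^5)^3.3784 = 6.812 × 10^18 J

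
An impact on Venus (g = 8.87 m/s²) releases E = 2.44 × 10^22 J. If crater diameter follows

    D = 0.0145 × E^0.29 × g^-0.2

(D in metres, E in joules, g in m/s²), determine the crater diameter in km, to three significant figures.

D ≈ 29.1 km

E^0.29 = (2.44 × 10^22)^0.29 = 3.107 × 10^6
g^-0.2 = 8.87^-0.2 = 0.6463
D = 0.0145 × 3.107 × 10^6 × 0.6463 = 29117 m
   = 29.12 km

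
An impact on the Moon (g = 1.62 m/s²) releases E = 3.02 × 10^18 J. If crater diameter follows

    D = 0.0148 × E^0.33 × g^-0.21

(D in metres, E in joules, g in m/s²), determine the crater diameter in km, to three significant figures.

E^0.33 = (3.02 × 10^18)^0.33 = 1.254 × 10^6
g^-0.21 = 1.62^-0.21 = 0.9037
D = 0.0148 × 1.254 × 10^6 × 0.9037 = 16772 m
   = 16.77 km

D ≈ 16.8 km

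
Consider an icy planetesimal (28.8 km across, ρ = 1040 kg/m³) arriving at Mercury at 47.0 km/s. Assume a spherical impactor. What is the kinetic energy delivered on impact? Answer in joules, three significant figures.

E ≈ 1.44 × 10^25 J

d = 28800 m; v = 47000 m/s.
Mass m = (π/6) ρ d³ = (π/6) × 1040 × (28800)³ = 1.301 × 10^16 kg
E = ½ m v² = 0.5 × 1.301 × 10^16 × (47000)² = 1.437 × 10^25 J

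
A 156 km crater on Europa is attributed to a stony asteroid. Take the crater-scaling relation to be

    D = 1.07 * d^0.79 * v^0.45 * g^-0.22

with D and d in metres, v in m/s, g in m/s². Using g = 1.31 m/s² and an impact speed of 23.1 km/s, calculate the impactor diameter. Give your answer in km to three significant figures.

Rearranging for d: d = [D / (1.07 · 23100^0.45 · 1.31^-0.22)]^(1/0.79).
D = 156000 m.
23100^0.45 = 91.97
1.31^-0.22 = 0.9423
Denominator = 1.07 × 91.97 × 0.9423 = 92.73
D / 92.73 = 156000 / 92.73 = 1682
d = 1682^(1/0.79) = 1682^1.2658 = 12113 m

d ≈ 12.1 km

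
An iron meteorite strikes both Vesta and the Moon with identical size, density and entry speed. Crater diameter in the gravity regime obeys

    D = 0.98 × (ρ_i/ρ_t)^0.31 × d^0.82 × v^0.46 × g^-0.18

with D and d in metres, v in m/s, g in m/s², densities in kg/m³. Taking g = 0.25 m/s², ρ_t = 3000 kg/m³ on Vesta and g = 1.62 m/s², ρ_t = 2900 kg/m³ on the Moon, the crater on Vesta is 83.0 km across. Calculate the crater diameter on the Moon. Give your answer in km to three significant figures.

The impactor-only factors (d, v, ρ_i) cancel in the ratio, leaving D_Moon/D_Vesta = (g_Moon/g_Vesta)^-0.18 · (ρ_t,Vesta/ρ_t,Moon)^0.31.
(1.62/0.25)^-0.18 = 6.480^-0.18 = 0.7144
(3000/2900)^0.31 = 1.034^0.31 = 1.010
Ratio = 0.7144 × 1.010 = 0.7215
D_Moon = 0.7215 × 83.0 km = 59.9 km

D ≈ 59.9 km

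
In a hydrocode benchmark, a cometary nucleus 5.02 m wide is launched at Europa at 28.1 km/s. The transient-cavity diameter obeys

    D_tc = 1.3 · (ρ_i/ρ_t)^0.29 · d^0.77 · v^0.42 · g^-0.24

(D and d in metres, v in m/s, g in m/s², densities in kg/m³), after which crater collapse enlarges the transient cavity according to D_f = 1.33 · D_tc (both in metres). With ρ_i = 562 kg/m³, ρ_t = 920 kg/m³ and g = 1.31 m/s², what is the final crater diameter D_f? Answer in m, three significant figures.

v = 28100 m/s.
(ρ_i/ρ_t)^0.29 = (562/920)^0.29 = 0.8668
d^0.77 = 5.02^0.77 = 3.464
v^0.42 = 28100^0.42 = 73.87
g^-0.24 = 1.31^-0.24 = 0.9372
D_tc = 1.3 × 0.8668 × 3.464 × 73.87 × 0.9372 = 270.2 m
D_f = 1.33 × 270.2 = 359.4 m

D_f ≈ 359 m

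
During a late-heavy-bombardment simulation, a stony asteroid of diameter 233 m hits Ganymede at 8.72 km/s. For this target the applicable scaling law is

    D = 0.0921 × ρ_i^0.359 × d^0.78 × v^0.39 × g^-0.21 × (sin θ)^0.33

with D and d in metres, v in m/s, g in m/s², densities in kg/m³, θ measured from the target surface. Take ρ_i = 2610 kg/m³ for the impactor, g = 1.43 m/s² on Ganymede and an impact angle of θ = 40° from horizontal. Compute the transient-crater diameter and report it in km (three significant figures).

D ≈ 3.01 km

In SI units: v = 8720 m/s.
ρ_i^0.359 = 2610^0.359 = 16.85
d^0.78 = 233^0.78 = 70.23
v^0.39 = 8720^0.39 = 34.42
g^-0.21 = 1.43^-0.21 = 0.9276
(sin 40°)^0.33 = 0.6428^0.33 = 0.8643
D = 0.0921 × 16.85 × 70.23 × 34.42 × 0.9276 × 0.8643 = 3008 m
   = 3.008 km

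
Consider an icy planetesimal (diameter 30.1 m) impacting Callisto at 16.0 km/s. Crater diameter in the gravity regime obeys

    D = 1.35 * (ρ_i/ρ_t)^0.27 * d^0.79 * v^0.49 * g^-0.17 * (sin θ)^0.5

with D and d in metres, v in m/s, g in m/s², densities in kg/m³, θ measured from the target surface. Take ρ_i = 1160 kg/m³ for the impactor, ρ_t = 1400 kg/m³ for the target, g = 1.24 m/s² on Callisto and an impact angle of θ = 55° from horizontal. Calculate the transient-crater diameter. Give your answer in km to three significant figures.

In SI units: v = 16000 m/s.
(ρ_i/ρ_t)^0.27 = (1160/1400)^0.27 = 0.9505
d^0.79 = 30.1^0.79 = 14.73
v^0.49 = 16000^0.49 = 114.8
g^-0.17 = 1.24^-0.17 = 0.9641
(sin 55°)^0.5 = 0.8192^0.5 = 0.9051
D = 1.35 × 0.9505 × 14.73 × 114.8 × 0.9641 × 0.9051 = 1893 m
   = 1.893 km

D ≈ 1.89 km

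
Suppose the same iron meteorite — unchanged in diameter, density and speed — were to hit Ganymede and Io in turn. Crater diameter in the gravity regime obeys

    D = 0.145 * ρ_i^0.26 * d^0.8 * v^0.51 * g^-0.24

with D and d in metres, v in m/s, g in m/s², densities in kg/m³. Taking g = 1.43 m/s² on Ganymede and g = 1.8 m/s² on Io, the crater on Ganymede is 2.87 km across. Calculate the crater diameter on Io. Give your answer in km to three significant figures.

D ≈ 2.72 km

All impactor-dependent factors cancel in the ratio, leaving D_Io/D_Ganymede = (g_Io/g_Ganymede)^-0.24.
(1.8/1.43)^-0.24 = 1.259^-0.24 = 0.9462
D_Io = 0.9462 × 2.87 km = 2.72 km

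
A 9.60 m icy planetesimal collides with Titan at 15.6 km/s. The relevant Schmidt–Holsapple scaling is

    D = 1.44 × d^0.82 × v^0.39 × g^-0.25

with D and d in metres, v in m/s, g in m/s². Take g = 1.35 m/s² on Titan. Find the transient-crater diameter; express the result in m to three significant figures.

D ≈ 369 m

In SI units: v = 15600 m/s.
d^0.82 = 9.6^0.82 = 6.389
v^0.39 = 15600^0.39 = 43.18
g^-0.25 = 1.35^-0.25 = 0.9277
D = 1.44 × 6.389 × 43.18 × 0.9277 = 368.5 m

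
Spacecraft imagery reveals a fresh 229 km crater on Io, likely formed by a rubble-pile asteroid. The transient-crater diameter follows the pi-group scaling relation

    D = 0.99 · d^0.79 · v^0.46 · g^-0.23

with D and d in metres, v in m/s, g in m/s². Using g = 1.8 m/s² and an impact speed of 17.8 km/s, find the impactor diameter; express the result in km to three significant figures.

Rearranging for d: d = [D / (0.99 · 17800^0.46 · 1.8^-0.23)]^(1/0.79).
D = 229000 m.
17800^0.46 = 90.20
1.8^-0.23 = 0.8735
Denominator = 0.99 × 90.20 × 0.8735 = 78.00
D / 78.00 = 229000 / 78.00 = 2936
d = 2936^(1/0.79) = 2936^1.2658 = 24518 m

d ≈ 24.5 km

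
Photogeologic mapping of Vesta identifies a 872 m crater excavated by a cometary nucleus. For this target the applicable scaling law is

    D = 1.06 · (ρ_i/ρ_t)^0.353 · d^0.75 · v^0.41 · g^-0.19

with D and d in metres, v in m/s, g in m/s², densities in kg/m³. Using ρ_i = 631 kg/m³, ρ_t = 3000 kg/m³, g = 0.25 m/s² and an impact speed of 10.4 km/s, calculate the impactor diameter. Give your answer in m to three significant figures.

Rearranging for d: d = [D / (1.06 · (631/3000)^0.353 · 10400^0.41 · 0.25^-0.19)]^(1/0.75).
(631/3000)^0.353 = 0.5767
10400^0.41 = 44.36
0.25^-0.19 = 1.301
Denominator = 1.06 × 0.5767 × 44.36 × 1.301 = 35.28
D / 35.28 = 872 / 35.28 = 24.72
d = 24.72^(1/0.75) = 24.72^1.3333 = 72.00 m

d ≈ 72.0 m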